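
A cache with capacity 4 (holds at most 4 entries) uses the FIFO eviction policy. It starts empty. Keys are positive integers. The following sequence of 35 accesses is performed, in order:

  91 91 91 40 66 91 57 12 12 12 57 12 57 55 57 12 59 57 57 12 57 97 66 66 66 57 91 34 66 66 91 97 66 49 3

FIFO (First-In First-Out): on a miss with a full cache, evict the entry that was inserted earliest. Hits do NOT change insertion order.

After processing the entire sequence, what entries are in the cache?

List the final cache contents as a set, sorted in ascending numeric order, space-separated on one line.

Answer: 3 49 66 97

Derivation:
FIFO simulation (capacity=4):
  1. access 91: MISS. Cache (old->new): [91]
  2. access 91: HIT. Cache (old->new): [91]
  3. access 91: HIT. Cache (old->new): [91]
  4. access 40: MISS. Cache (old->new): [91 40]
  5. access 66: MISS. Cache (old->new): [91 40 66]
  6. access 91: HIT. Cache (old->new): [91 40 66]
  7. access 57: MISS. Cache (old->new): [91 40 66 57]
  8. access 12: MISS, evict 91. Cache (old->new): [40 66 57 12]
  9. access 12: HIT. Cache (old->new): [40 66 57 12]
  10. access 12: HIT. Cache (old->new): [40 66 57 12]
  11. access 57: HIT. Cache (old->new): [40 66 57 12]
  12. access 12: HIT. Cache (old->new): [40 66 57 12]
  13. access 57: HIT. Cache (old->new): [40 66 57 12]
  14. access 55: MISS, evict 40. Cache (old->new): [66 57 12 55]
  15. access 57: HIT. Cache (old->new): [66 57 12 55]
  16. access 12: HIT. Cache (old->new): [66 57 12 55]
  17. access 59: MISS, evict 66. Cache (old->new): [57 12 55 59]
  18. access 57: HIT. Cache (old->new): [57 12 55 59]
  19. access 57: HIT. Cache (old->new): [57 12 55 59]
  20. access 12: HIT. Cache (old->new): [57 12 55 59]
  21. access 57: HIT. Cache (old->new): [57 12 55 59]
  22. access 97: MISS, evict 57. Cache (old->new): [12 55 59 97]
  23. access 66: MISS, evict 12. Cache (old->new): [55 59 97 66]
  24. access 66: HIT. Cache (old->new): [55 59 97 66]
  25. access 66: HIT. Cache (old->new): [55 59 97 66]
  26. access 57: MISS, evict 55. Cache (old->new): [59 97 66 57]
  27. access 91: MISS, evict 59. Cache (old->new): [97 66 57 91]
  28. access 34: MISS, evict 97. Cache (old->new): [66 57 91 34]
  29. access 66: HIT. Cache (old->new): [66 57 91 34]
  30. access 66: HIT. Cache (old->new): [66 57 91 34]
  31. access 91: HIT. Cache (old->new): [66 57 91 34]
  32. access 97: MISS, evict 66. Cache (old->new): [57 91 34 97]
  33. access 66: MISS, evict 57. Cache (old->new): [91 34 97 66]
  34. access 49: MISS, evict 91. Cache (old->new): [34 97 66 49]
  35. access 3: MISS, evict 34. Cache (old->new): [97 66 49 3]
Total: 19 hits, 16 misses, 12 evictions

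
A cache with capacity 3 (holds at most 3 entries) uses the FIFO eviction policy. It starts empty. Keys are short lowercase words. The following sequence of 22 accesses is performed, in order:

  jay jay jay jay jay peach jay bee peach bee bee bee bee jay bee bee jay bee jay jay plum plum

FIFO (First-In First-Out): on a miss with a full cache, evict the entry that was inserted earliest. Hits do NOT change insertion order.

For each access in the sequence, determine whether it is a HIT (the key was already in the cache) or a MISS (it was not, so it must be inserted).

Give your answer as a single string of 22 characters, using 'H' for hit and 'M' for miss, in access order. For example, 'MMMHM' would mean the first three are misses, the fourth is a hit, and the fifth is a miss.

Answer: MHHHHMHMHHHHHHHHHHHHMH

Derivation:
FIFO simulation (capacity=3):
  1. access jay: MISS. Cache (old->new): [jay]
  2. access jay: HIT. Cache (old->new): [jay]
  3. access jay: HIT. Cache (old->new): [jay]
  4. access jay: HIT. Cache (old->new): [jay]
  5. access jay: HIT. Cache (old->new): [jay]
  6. access peach: MISS. Cache (old->new): [jay peach]
  7. access jay: HIT. Cache (old->new): [jay peach]
  8. access bee: MISS. Cache (old->new): [jay peach bee]
  9. access peach: HIT. Cache (old->new): [jay peach bee]
  10. access bee: HIT. Cache (old->new): [jay peach bee]
  11. access bee: HIT. Cache (old->new): [jay peach bee]
  12. access bee: HIT. Cache (old->new): [jay peach bee]
  13. access bee: HIT. Cache (old->new): [jay peach bee]
  14. access jay: HIT. Cache (old->new): [jay peach bee]
  15. access bee: HIT. Cache (old->new): [jay peach bee]
  16. access bee: HIT. Cache (old->new): [jay peach bee]
  17. access jay: HIT. Cache (old->new): [jay peach bee]
  18. access bee: HIT. Cache (old->new): [jay peach bee]
  19. access jay: HIT. Cache (old->new): [jay peach bee]
  20. access jay: HIT. Cache (old->new): [jay peach bee]
  21. access plum: MISS, evict jay. Cache (old->new): [peach bee plum]
  22. access plum: HIT. Cache (old->new): [peach bee plum]
Total: 18 hits, 4 misses, 1 evictions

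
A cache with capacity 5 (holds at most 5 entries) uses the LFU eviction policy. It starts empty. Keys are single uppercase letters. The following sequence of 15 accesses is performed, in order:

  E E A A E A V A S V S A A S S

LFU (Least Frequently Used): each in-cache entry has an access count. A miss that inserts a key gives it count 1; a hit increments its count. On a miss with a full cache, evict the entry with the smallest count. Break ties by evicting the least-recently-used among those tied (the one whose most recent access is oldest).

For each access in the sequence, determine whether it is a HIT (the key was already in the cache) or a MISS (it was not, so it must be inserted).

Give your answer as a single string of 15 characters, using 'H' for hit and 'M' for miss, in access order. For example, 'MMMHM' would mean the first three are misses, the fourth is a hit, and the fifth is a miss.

LFU simulation (capacity=5):
  1. access E: MISS. Cache: [E(c=1)]
  2. access E: HIT, count now 2. Cache: [E(c=2)]
  3. access A: MISS. Cache: [A(c=1) E(c=2)]
  4. access A: HIT, count now 2. Cache: [E(c=2) A(c=2)]
  5. access E: HIT, count now 3. Cache: [A(c=2) E(c=3)]
  6. access A: HIT, count now 3. Cache: [E(c=3) A(c=3)]
  7. access V: MISS. Cache: [V(c=1) E(c=3) A(c=3)]
  8. access A: HIT, count now 4. Cache: [V(c=1) E(c=3) A(c=4)]
  9. access S: MISS. Cache: [V(c=1) S(c=1) E(c=3) A(c=4)]
  10. access V: HIT, count now 2. Cache: [S(c=1) V(c=2) E(c=3) A(c=4)]
  11. access S: HIT, count now 2. Cache: [V(c=2) S(c=2) E(c=3) A(c=4)]
  12. access A: HIT, count now 5. Cache: [V(c=2) S(c=2) E(c=3) A(c=5)]
  13. access A: HIT, count now 6. Cache: [V(c=2) S(c=2) E(c=3) A(c=6)]
  14. access S: HIT, count now 3. Cache: [V(c=2) E(c=3) S(c=3) A(c=6)]
  15. access S: HIT, count now 4. Cache: [V(c=2) E(c=3) S(c=4) A(c=6)]
Total: 11 hits, 4 misses, 0 evictions

Answer: MHMHHHMHMHHHHHH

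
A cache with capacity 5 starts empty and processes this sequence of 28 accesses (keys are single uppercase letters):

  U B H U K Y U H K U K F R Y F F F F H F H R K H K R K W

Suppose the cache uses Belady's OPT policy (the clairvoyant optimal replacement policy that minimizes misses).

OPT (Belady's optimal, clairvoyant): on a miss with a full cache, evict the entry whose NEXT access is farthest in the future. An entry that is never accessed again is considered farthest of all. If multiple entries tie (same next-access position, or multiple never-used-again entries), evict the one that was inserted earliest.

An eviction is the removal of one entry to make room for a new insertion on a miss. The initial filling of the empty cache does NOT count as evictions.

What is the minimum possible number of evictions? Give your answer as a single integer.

OPT (Belady) simulation (capacity=5):
  1. access U: MISS. Cache: [U]
  2. access B: MISS. Cache: [U B]
  3. access H: MISS. Cache: [U B H]
  4. access U: HIT. Next use of U: step 7. Cache: [U B H]
  5. access K: MISS. Cache: [U B H K]
  6. access Y: MISS. Cache: [U B H K Y]
  7. access U: HIT. Next use of U: step 10. Cache: [U B H K Y]
  8. access H: HIT. Next use of H: step 19. Cache: [U B H K Y]
  9. access K: HIT. Next use of K: step 11. Cache: [U B H K Y]
  10. access U: HIT. Next use of U: never. Cache: [U B H K Y]
  11. access K: HIT. Next use of K: step 23. Cache: [U B H K Y]
  12. access F: MISS, evict U (next use: never). Cache: [B H K Y F]
  13. access R: MISS, evict B (next use: never). Cache: [H K Y F R]
  14. access Y: HIT. Next use of Y: never. Cache: [H K Y F R]
  15. access F: HIT. Next use of F: step 16. Cache: [H K Y F R]
  16. access F: HIT. Next use of F: step 17. Cache: [H K Y F R]
  17. access F: HIT. Next use of F: step 18. Cache: [H K Y F R]
  18. access F: HIT. Next use of F: step 20. Cache: [H K Y F R]
  19. access H: HIT. Next use of H: step 21. Cache: [H K Y F R]
  20. access F: HIT. Next use of F: never. Cache: [H K Y F R]
  21. access H: HIT. Next use of H: step 24. Cache: [H K Y F R]
  22. access R: HIT. Next use of R: step 26. Cache: [H K Y F R]
  23. access K: HIT. Next use of K: step 25. Cache: [H K Y F R]
  24. access H: HIT. Next use of H: never. Cache: [H K Y F R]
  25. access K: HIT. Next use of K: step 27. Cache: [H K Y F R]
  26. access R: HIT. Next use of R: never. Cache: [H K Y F R]
  27. access K: HIT. Next use of K: never. Cache: [H K Y F R]
  28. access W: MISS, evict H (next use: never). Cache: [K Y F R W]
Total: 20 hits, 8 misses, 3 evictions

Answer: 3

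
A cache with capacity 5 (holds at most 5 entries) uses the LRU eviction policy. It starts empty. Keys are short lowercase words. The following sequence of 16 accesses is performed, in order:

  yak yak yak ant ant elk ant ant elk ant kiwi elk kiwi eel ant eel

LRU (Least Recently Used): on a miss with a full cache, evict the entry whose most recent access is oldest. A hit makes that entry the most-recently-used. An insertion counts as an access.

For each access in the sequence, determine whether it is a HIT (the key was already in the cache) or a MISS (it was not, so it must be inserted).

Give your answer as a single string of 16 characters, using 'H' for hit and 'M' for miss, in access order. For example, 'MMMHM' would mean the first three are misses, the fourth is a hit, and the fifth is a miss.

LRU simulation (capacity=5):
  1. access yak: MISS. Cache (LRU->MRU): [yak]
  2. access yak: HIT. Cache (LRU->MRU): [yak]
  3. access yak: HIT. Cache (LRU->MRU): [yak]
  4. access ant: MISS. Cache (LRU->MRU): [yak ant]
  5. access ant: HIT. Cache (LRU->MRU): [yak ant]
  6. access elk: MISS. Cache (LRU->MRU): [yak ant elk]
  7. access ant: HIT. Cache (LRU->MRU): [yak elk ant]
  8. access ant: HIT. Cache (LRU->MRU): [yak elk ant]
  9. access elk: HIT. Cache (LRU->MRU): [yak ant elk]
  10. access ant: HIT. Cache (LRU->MRU): [yak elk ant]
  11. access kiwi: MISS. Cache (LRU->MRU): [yak elk ant kiwi]
  12. access elk: HIT. Cache (LRU->MRU): [yak ant kiwi elk]
  13. access kiwi: HIT. Cache (LRU->MRU): [yak ant elk kiwi]
  14. access eel: MISS. Cache (LRU->MRU): [yak ant elk kiwi eel]
  15. access ant: HIT. Cache (LRU->MRU): [yak elk kiwi eel ant]
  16. access eel: HIT. Cache (LRU->MRU): [yak elk kiwi ant eel]
Total: 11 hits, 5 misses, 0 evictions

Answer: MHHMHMHHHHMHHMHH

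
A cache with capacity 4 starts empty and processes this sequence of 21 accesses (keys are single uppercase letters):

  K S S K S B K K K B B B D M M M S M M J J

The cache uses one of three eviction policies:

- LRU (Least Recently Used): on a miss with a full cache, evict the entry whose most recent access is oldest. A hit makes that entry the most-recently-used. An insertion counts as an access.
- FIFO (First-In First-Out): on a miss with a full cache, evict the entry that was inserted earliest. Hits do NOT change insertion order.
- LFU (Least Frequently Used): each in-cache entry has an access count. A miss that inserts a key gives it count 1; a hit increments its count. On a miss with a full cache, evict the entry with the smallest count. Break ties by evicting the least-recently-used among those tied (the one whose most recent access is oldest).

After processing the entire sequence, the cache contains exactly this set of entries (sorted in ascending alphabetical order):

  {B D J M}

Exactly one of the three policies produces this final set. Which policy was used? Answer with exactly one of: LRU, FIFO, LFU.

Answer: FIFO

Derivation:
Simulating under each policy and comparing final sets:
  LRU: final set = {D J M S} -> differs
  FIFO: final set = {B D J M} -> MATCHES target
  LFU: final set = {J K M S} -> differs
Only FIFO produces the target set.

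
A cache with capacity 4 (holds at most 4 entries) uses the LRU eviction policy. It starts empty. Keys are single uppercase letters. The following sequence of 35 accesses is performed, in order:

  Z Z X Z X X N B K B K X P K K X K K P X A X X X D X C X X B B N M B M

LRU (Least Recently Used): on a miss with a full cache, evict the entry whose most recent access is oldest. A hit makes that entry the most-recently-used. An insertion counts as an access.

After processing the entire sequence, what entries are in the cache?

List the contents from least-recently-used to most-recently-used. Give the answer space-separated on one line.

LRU simulation (capacity=4):
  1. access Z: MISS. Cache (LRU->MRU): [Z]
  2. access Z: HIT. Cache (LRU->MRU): [Z]
  3. access X: MISS. Cache (LRU->MRU): [Z X]
  4. access Z: HIT. Cache (LRU->MRU): [X Z]
  5. access X: HIT. Cache (LRU->MRU): [Z X]
  6. access X: HIT. Cache (LRU->MRU): [Z X]
  7. access N: MISS. Cache (LRU->MRU): [Z X N]
  8. access B: MISS. Cache (LRU->MRU): [Z X N B]
  9. access K: MISS, evict Z. Cache (LRU->MRU): [X N B K]
  10. access B: HIT. Cache (LRU->MRU): [X N K B]
  11. access K: HIT. Cache (LRU->MRU): [X N B K]
  12. access X: HIT. Cache (LRU->MRU): [N B K X]
  13. access P: MISS, evict N. Cache (LRU->MRU): [B K X P]
  14. access K: HIT. Cache (LRU->MRU): [B X P K]
  15. access K: HIT. Cache (LRU->MRU): [B X P K]
  16. access X: HIT. Cache (LRU->MRU): [B P K X]
  17. access K: HIT. Cache (LRU->MRU): [B P X K]
  18. access K: HIT. Cache (LRU->MRU): [B P X K]
  19. access P: HIT. Cache (LRU->MRU): [B X K P]
  20. access X: HIT. Cache (LRU->MRU): [B K P X]
  21. access A: MISS, evict B. Cache (LRU->MRU): [K P X A]
  22. access X: HIT. Cache (LRU->MRU): [K P A X]
  23. access X: HIT. Cache (LRU->MRU): [K P A X]
  24. access X: HIT. Cache (LRU->MRU): [K P A X]
  25. access D: MISS, evict K. Cache (LRU->MRU): [P A X D]
  26. access X: HIT. Cache (LRU->MRU): [P A D X]
  27. access C: MISS, evict P. Cache (LRU->MRU): [A D X C]
  28. access X: HIT. Cache (LRU->MRU): [A D C X]
  29. access X: HIT. Cache (LRU->MRU): [A D C X]
  30. access B: MISS, evict A. Cache (LRU->MRU): [D C X B]
  31. access B: HIT. Cache (LRU->MRU): [D C X B]
  32. access N: MISS, evict D. Cache (LRU->MRU): [C X B N]
  33. access M: MISS, evict C. Cache (LRU->MRU): [X B N M]
  34. access B: HIT. Cache (LRU->MRU): [X N M B]
  35. access M: HIT. Cache (LRU->MRU): [X N B M]
Total: 23 hits, 12 misses, 8 evictions

Answer: X N B M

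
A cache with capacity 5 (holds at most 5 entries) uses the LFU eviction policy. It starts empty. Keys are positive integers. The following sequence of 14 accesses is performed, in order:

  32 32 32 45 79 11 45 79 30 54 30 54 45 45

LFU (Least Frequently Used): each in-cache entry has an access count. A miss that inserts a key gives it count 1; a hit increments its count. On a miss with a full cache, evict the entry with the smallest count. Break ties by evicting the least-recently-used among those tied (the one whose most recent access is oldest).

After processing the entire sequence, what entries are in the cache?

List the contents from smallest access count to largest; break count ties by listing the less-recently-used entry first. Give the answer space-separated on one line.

LFU simulation (capacity=5):
  1. access 32: MISS. Cache: [32(c=1)]
  2. access 32: HIT, count now 2. Cache: [32(c=2)]
  3. access 32: HIT, count now 3. Cache: [32(c=3)]
  4. access 45: MISS. Cache: [45(c=1) 32(c=3)]
  5. access 79: MISS. Cache: [45(c=1) 79(c=1) 32(c=3)]
  6. access 11: MISS. Cache: [45(c=1) 79(c=1) 11(c=1) 32(c=3)]
  7. access 45: HIT, count now 2. Cache: [79(c=1) 11(c=1) 45(c=2) 32(c=3)]
  8. access 79: HIT, count now 2. Cache: [11(c=1) 45(c=2) 79(c=2) 32(c=3)]
  9. access 30: MISS. Cache: [11(c=1) 30(c=1) 45(c=2) 79(c=2) 32(c=3)]
  10. access 54: MISS, evict 11(c=1). Cache: [30(c=1) 54(c=1) 45(c=2) 79(c=2) 32(c=3)]
  11. access 30: HIT, count now 2. Cache: [54(c=1) 45(c=2) 79(c=2) 30(c=2) 32(c=3)]
  12. access 54: HIT, count now 2. Cache: [45(c=2) 79(c=2) 30(c=2) 54(c=2) 32(c=3)]
  13. access 45: HIT, count now 3. Cache: [79(c=2) 30(c=2) 54(c=2) 32(c=3) 45(c=3)]
  14. access 45: HIT, count now 4. Cache: [79(c=2) 30(c=2) 54(c=2) 32(c=3) 45(c=4)]
Total: 8 hits, 6 misses, 1 evictions

Answer: 79 30 54 32 45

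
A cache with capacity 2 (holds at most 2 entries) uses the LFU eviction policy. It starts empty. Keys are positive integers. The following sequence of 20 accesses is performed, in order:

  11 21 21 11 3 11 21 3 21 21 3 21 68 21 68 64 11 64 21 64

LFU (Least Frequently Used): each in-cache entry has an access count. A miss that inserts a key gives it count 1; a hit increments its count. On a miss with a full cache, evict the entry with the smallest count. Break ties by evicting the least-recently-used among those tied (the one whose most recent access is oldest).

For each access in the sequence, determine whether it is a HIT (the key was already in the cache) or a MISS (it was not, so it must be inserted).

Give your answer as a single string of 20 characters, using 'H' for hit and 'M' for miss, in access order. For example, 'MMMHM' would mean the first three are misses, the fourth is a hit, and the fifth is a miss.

Answer: MMHHMHMMMHMMMMMMHHMM

Derivation:
LFU simulation (capacity=2):
  1. access 11: MISS. Cache: [11(c=1)]
  2. access 21: MISS. Cache: [11(c=1) 21(c=1)]
  3. access 21: HIT, count now 2. Cache: [11(c=1) 21(c=2)]
  4. access 11: HIT, count now 2. Cache: [21(c=2) 11(c=2)]
  5. access 3: MISS, evict 21(c=2). Cache: [3(c=1) 11(c=2)]
  6. access 11: HIT, count now 3. Cache: [3(c=1) 11(c=3)]
  7. access 21: MISS, evict 3(c=1). Cache: [21(c=1) 11(c=3)]
  8. access 3: MISS, evict 21(c=1). Cache: [3(c=1) 11(c=3)]
  9. access 21: MISS, evict 3(c=1). Cache: [21(c=1) 11(c=3)]
  10. access 21: HIT, count now 2. Cache: [21(c=2) 11(c=3)]
  11. access 3: MISS, evict 21(c=2). Cache: [3(c=1) 11(c=3)]
  12. access 21: MISS, evict 3(c=1). Cache: [21(c=1) 11(c=3)]
  13. access 68: MISS, evict 21(c=1). Cache: [68(c=1) 11(c=3)]
  14. access 21: MISS, evict 68(c=1). Cache: [21(c=1) 11(c=3)]
  15. access 68: MISS, evict 21(c=1). Cache: [68(c=1) 11(c=3)]
  16. access 64: MISS, evict 68(c=1). Cache: [64(c=1) 11(c=3)]
  17. access 11: HIT, count now 4. Cache: [64(c=1) 11(c=4)]
  18. access 64: HIT, count now 2. Cache: [64(c=2) 11(c=4)]
  19. access 21: MISS, evict 64(c=2). Cache: [21(c=1) 11(c=4)]
  20. access 64: MISS, evict 21(c=1). Cache: [64(c=1) 11(c=4)]
Total: 6 hits, 14 misses, 12 evictions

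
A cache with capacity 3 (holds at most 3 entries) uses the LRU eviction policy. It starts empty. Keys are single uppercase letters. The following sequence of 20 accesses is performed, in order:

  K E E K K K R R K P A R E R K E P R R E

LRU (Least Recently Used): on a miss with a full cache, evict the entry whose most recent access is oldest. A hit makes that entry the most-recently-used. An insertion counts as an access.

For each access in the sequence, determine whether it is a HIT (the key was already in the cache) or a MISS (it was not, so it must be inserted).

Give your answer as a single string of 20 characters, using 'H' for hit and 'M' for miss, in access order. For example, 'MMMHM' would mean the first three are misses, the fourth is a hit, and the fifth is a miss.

LRU simulation (capacity=3):
  1. access K: MISS. Cache (LRU->MRU): [K]
  2. access E: MISS. Cache (LRU->MRU): [K E]
  3. access E: HIT. Cache (LRU->MRU): [K E]
  4. access K: HIT. Cache (LRU->MRU): [E K]
  5. access K: HIT. Cache (LRU->MRU): [E K]
  6. access K: HIT. Cache (LRU->MRU): [E K]
  7. access R: MISS. Cache (LRU->MRU): [E K R]
  8. access R: HIT. Cache (LRU->MRU): [E K R]
  9. access K: HIT. Cache (LRU->MRU): [E R K]
  10. access P: MISS, evict E. Cache (LRU->MRU): [R K P]
  11. access A: MISS, evict R. Cache (LRU->MRU): [K P A]
  12. access R: MISS, evict K. Cache (LRU->MRU): [P A R]
  13. access E: MISS, evict P. Cache (LRU->MRU): [A R E]
  14. access R: HIT. Cache (LRU->MRU): [A E R]
  15. access K: MISS, evict A. Cache (LRU->MRU): [E R K]
  16. access E: HIT. Cache (LRU->MRU): [R K E]
  17. access P: MISS, evict R. Cache (LRU->MRU): [K E P]
  18. access R: MISS, evict K. Cache (LRU->MRU): [E P R]
  19. access R: HIT. Cache (LRU->MRU): [E P R]
  20. access E: HIT. Cache (LRU->MRU): [P R E]
Total: 10 hits, 10 misses, 7 evictions

Answer: MMHHHHMHHMMMMHMHMMHH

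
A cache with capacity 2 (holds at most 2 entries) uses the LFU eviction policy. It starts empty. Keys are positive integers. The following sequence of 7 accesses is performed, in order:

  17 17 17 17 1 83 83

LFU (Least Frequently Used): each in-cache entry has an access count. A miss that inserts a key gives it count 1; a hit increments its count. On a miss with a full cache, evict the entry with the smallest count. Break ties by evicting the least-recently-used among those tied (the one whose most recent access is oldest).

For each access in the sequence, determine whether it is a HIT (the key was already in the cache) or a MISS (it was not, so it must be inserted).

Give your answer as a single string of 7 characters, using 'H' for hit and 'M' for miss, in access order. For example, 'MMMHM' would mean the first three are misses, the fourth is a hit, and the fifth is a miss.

Answer: MHHHMMH

Derivation:
LFU simulation (capacity=2):
  1. access 17: MISS. Cache: [17(c=1)]
  2. access 17: HIT, count now 2. Cache: [17(c=2)]
  3. access 17: HIT, count now 3. Cache: [17(c=3)]
  4. access 17: HIT, count now 4. Cache: [17(c=4)]
  5. access 1: MISS. Cache: [1(c=1) 17(c=4)]
  6. access 83: MISS, evict 1(c=1). Cache: [83(c=1) 17(c=4)]
  7. access 83: HIT, count now 2. Cache: [83(c=2) 17(c=4)]
Total: 4 hits, 3 misses, 1 evictions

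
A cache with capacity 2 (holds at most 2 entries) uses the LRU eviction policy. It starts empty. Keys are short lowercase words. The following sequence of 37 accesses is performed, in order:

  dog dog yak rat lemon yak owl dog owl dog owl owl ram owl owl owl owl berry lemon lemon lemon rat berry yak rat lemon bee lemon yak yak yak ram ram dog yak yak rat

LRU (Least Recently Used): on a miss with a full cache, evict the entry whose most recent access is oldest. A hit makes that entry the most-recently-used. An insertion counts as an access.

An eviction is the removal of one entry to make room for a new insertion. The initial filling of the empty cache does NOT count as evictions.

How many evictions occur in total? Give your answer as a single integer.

LRU simulation (capacity=2):
  1. access dog: MISS. Cache (LRU->MRU): [dog]
  2. access dog: HIT. Cache (LRU->MRU): [dog]
  3. access yak: MISS. Cache (LRU->MRU): [dog yak]
  4. access rat: MISS, evict dog. Cache (LRU->MRU): [yak rat]
  5. access lemon: MISS, evict yak. Cache (LRU->MRU): [rat lemon]
  6. access yak: MISS, evict rat. Cache (LRU->MRU): [lemon yak]
  7. access owl: MISS, evict lemon. Cache (LRU->MRU): [yak owl]
  8. access dog: MISS, evict yak. Cache (LRU->MRU): [owl dog]
  9. access owl: HIT. Cache (LRU->MRU): [dog owl]
  10. access dog: HIT. Cache (LRU->MRU): [owl dog]
  11. access owl: HIT. Cache (LRU->MRU): [dog owl]
  12. access owl: HIT. Cache (LRU->MRU): [dog owl]
  13. access ram: MISS, evict dog. Cache (LRU->MRU): [owl ram]
  14. access owl: HIT. Cache (LRU->MRU): [ram owl]
  15. access owl: HIT. Cache (LRU->MRU): [ram owl]
  16. access owl: HIT. Cache (LRU->MRU): [ram owl]
  17. access owl: HIT. Cache (LRU->MRU): [ram owl]
  18. access berry: MISS, evict ram. Cache (LRU->MRU): [owl berry]
  19. access lemon: MISS, evict owl. Cache (LRU->MRU): [berry lemon]
  20. access lemon: HIT. Cache (LRU->MRU): [berry lemon]
  21. access lemon: HIT. Cache (LRU->MRU): [berry lemon]
  22. access rat: MISS, evict berry. Cache (LRU->MRU): [lemon rat]
  23. access berry: MISS, evict lemon. Cache (LRU->MRU): [rat berry]
  24. access yak: MISS, evict rat. Cache (LRU->MRU): [berry yak]
  25. access rat: MISS, evict berry. Cache (LRU->MRU): [yak rat]
  26. access lemon: MISS, evict yak. Cache (LRU->MRU): [rat lemon]
  27. access bee: MISS, evict rat. Cache (LRU->MRU): [lemon bee]
  28. access lemon: HIT. Cache (LRU->MRU): [bee lemon]
  29. access yak: MISS, evict bee. Cache (LRU->MRU): [lemon yak]
  30. access yak: HIT. Cache (LRU->MRU): [lemon yak]
  31. access yak: HIT. Cache (LRU->MRU): [lemon yak]
  32. access ram: MISS, evict lemon. Cache (LRU->MRU): [yak ram]
  33. access ram: HIT. Cache (LRU->MRU): [yak ram]
  34. access dog: MISS, evict yak. Cache (LRU->MRU): [ram dog]
  35. access yak: MISS, evict ram. Cache (LRU->MRU): [dog yak]
  36. access yak: HIT. Cache (LRU->MRU): [dog yak]
  37. access rat: MISS, evict dog. Cache (LRU->MRU): [yak rat]
Total: 16 hits, 21 misses, 19 evictions

Answer: 19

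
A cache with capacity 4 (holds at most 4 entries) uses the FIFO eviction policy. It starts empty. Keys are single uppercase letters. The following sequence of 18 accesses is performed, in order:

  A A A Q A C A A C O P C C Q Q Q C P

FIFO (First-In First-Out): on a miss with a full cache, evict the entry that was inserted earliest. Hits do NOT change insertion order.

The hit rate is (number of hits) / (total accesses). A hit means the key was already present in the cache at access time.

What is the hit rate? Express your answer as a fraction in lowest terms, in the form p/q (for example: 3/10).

Answer: 13/18

Derivation:
FIFO simulation (capacity=4):
  1. access A: MISS. Cache (old->new): [A]
  2. access A: HIT. Cache (old->new): [A]
  3. access A: HIT. Cache (old->new): [A]
  4. access Q: MISS. Cache (old->new): [A Q]
  5. access A: HIT. Cache (old->new): [A Q]
  6. access C: MISS. Cache (old->new): [A Q C]
  7. access A: HIT. Cache (old->new): [A Q C]
  8. access A: HIT. Cache (old->new): [A Q C]
  9. access C: HIT. Cache (old->new): [A Q C]
  10. access O: MISS. Cache (old->new): [A Q C O]
  11. access P: MISS, evict A. Cache (old->new): [Q C O P]
  12. access C: HIT. Cache (old->new): [Q C O P]
  13. access C: HIT. Cache (old->new): [Q C O P]
  14. access Q: HIT. Cache (old->new): [Q C O P]
  15. access Q: HIT. Cache (old->new): [Q C O P]
  16. access Q: HIT. Cache (old->new): [Q C O P]
  17. access C: HIT. Cache (old->new): [Q C O P]
  18. access P: HIT. Cache (old->new): [Q C O P]
Total: 13 hits, 5 misses, 1 evictions

Hit rate = 13/18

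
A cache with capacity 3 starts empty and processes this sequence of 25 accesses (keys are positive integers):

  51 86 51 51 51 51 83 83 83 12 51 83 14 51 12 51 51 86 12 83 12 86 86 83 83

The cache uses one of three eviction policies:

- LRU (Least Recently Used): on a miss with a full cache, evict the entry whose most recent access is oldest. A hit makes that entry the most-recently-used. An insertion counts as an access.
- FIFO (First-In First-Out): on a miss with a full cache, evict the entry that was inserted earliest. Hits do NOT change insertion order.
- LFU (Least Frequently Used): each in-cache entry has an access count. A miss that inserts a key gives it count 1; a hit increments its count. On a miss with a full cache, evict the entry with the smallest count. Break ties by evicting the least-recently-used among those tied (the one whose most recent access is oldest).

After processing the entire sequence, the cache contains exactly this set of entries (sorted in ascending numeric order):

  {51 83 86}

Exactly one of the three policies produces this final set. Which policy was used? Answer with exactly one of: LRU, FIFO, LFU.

Simulating under each policy and comparing final sets:
  LRU: final set = {12 83 86} -> differs
  FIFO: final set = {12 83 86} -> differs
  LFU: final set = {51 83 86} -> MATCHES target
Only LFU produces the target set.

Answer: LFU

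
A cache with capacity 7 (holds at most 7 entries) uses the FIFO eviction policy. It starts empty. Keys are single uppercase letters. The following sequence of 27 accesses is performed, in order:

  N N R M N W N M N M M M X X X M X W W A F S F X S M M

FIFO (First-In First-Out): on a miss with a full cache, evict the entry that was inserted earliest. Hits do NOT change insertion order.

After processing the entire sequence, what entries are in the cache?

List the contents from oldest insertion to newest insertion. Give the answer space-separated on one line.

Answer: R M W X A F S

Derivation:
FIFO simulation (capacity=7):
  1. access N: MISS. Cache (old->new): [N]
  2. access N: HIT. Cache (old->new): [N]
  3. access R: MISS. Cache (old->new): [N R]
  4. access M: MISS. Cache (old->new): [N R M]
  5. access N: HIT. Cache (old->new): [N R M]
  6. access W: MISS. Cache (old->new): [N R M W]
  7. access N: HIT. Cache (old->new): [N R M W]
  8. access M: HIT. Cache (old->new): [N R M W]
  9. access N: HIT. Cache (old->new): [N R M W]
  10. access M: HIT. Cache (old->new): [N R M W]
  11. access M: HIT. Cache (old->new): [N R M W]
  12. access M: HIT. Cache (old->new): [N R M W]
  13. access X: MISS. Cache (old->new): [N R M W X]
  14. access X: HIT. Cache (old->new): [N R M W X]
  15. access X: HIT. Cache (old->new): [N R M W X]
  16. access M: HIT. Cache (old->new): [N R M W X]
  17. access X: HIT. Cache (old->new): [N R M W X]
  18. access W: HIT. Cache (old->new): [N R M W X]
  19. access W: HIT. Cache (old->new): [N R M W X]
  20. access A: MISS. Cache (old->new): [N R M W X A]
  21. access F: MISS. Cache (old->new): [N R M W X A F]
  22. access S: MISS, evict N. Cache (old->new): [R M W X A F S]
  23. access F: HIT. Cache (old->new): [R M W X A F S]
  24. access X: HIT. Cache (old->new): [R M W X A F S]
  25. access S: HIT. Cache (old->new): [R M W X A F S]
  26. access M: HIT. Cache (old->new): [R M W X A F S]
  27. access M: HIT. Cache (old->new): [R M W X A F S]
Total: 19 hits, 8 misses, 1 evictions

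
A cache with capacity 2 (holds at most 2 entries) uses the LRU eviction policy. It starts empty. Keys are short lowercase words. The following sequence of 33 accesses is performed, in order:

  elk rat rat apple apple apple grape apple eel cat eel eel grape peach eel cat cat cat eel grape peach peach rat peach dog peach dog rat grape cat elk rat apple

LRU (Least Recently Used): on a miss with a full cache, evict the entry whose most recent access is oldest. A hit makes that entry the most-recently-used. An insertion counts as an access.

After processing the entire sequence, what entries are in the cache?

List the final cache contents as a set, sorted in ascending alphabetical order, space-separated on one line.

Answer: apple rat

Derivation:
LRU simulation (capacity=2):
  1. access elk: MISS. Cache (LRU->MRU): [elk]
  2. access rat: MISS. Cache (LRU->MRU): [elk rat]
  3. access rat: HIT. Cache (LRU->MRU): [elk rat]
  4. access apple: MISS, evict elk. Cache (LRU->MRU): [rat apple]
  5. access apple: HIT. Cache (LRU->MRU): [rat apple]
  6. access apple: HIT. Cache (LRU->MRU): [rat apple]
  7. access grape: MISS, evict rat. Cache (LRU->MRU): [apple grape]
  8. access apple: HIT. Cache (LRU->MRU): [grape apple]
  9. access eel: MISS, evict grape. Cache (LRU->MRU): [apple eel]
  10. access cat: MISS, evict apple. Cache (LRU->MRU): [eel cat]
  11. access eel: HIT. Cache (LRU->MRU): [cat eel]
  12. access eel: HIT. Cache (LRU->MRU): [cat eel]
  13. access grape: MISS, evict cat. Cache (LRU->MRU): [eel grape]
  14. access peach: MISS, evict eel. Cache (LRU->MRU): [grape peach]
  15. access eel: MISS, evict grape. Cache (LRU->MRU): [peach eel]
  16. access cat: MISS, evict peach. Cache (LRU->MRU): [eel cat]
  17. access cat: HIT. Cache (LRU->MRU): [eel cat]
  18. access cat: HIT. Cache (LRU->MRU): [eel cat]
  19. access eel: HIT. Cache (LRU->MRU): [cat eel]
  20. access grape: MISS, evict cat. Cache (LRU->MRU): [eel grape]
  21. access peach: MISS, evict eel. Cache (LRU->MRU): [grape peach]
  22. access peach: HIT. Cache (LRU->MRU): [grape peach]
  23. access rat: MISS, evict grape. Cache (LRU->MRU): [peach rat]
  24. access peach: HIT. Cache (LRU->MRU): [rat peach]
  25. access dog: MISS, evict rat. Cache (LRU->MRU): [peach dog]
  26. access peach: HIT. Cache (LRU->MRU): [dog peach]
  27. access dog: HIT. Cache (LRU->MRU): [peach dog]
  28. access rat: MISS, evict peach. Cache (LRU->MRU): [dog rat]
  29. access grape: MISS, evict dog. Cache (LRU->MRU): [rat grape]
  30. access cat: MISS, evict rat. Cache (LRU->MRU): [grape cat]
  31. access elk: MISS, evict grape. Cache (LRU->MRU): [cat elk]
  32. access rat: MISS, evict cat. Cache (LRU->MRU): [elk rat]
  33. access apple: MISS, evict elk. Cache (LRU->MRU): [rat apple]
Total: 13 hits, 20 misses, 18 evictions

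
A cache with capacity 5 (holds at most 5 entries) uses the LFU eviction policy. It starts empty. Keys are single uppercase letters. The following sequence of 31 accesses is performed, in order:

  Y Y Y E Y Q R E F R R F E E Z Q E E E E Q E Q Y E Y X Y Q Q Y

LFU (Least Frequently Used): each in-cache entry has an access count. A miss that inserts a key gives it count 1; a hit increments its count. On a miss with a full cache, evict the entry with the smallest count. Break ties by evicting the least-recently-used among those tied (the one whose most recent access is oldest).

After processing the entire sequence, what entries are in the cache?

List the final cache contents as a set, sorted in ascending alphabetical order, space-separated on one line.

LFU simulation (capacity=5):
  1. access Y: MISS. Cache: [Y(c=1)]
  2. access Y: HIT, count now 2. Cache: [Y(c=2)]
  3. access Y: HIT, count now 3. Cache: [Y(c=3)]
  4. access E: MISS. Cache: [E(c=1) Y(c=3)]
  5. access Y: HIT, count now 4. Cache: [E(c=1) Y(c=4)]
  6. access Q: MISS. Cache: [E(c=1) Q(c=1) Y(c=4)]
  7. access R: MISS. Cache: [E(c=1) Q(c=1) R(c=1) Y(c=4)]
  8. access E: HIT, count now 2. Cache: [Q(c=1) R(c=1) E(c=2) Y(c=4)]
  9. access F: MISS. Cache: [Q(c=1) R(c=1) F(c=1) E(c=2) Y(c=4)]
  10. access R: HIT, count now 2. Cache: [Q(c=1) F(c=1) E(c=2) R(c=2) Y(c=4)]
  11. access R: HIT, count now 3. Cache: [Q(c=1) F(c=1) E(c=2) R(c=3) Y(c=4)]
  12. access F: HIT, count now 2. Cache: [Q(c=1) E(c=2) F(c=2) R(c=3) Y(c=4)]
  13. access E: HIT, count now 3. Cache: [Q(c=1) F(c=2) R(c=3) E(c=3) Y(c=4)]
  14. access E: HIT, count now 4. Cache: [Q(c=1) F(c=2) R(c=3) Y(c=4) E(c=4)]
  15. access Z: MISS, evict Q(c=1). Cache: [Z(c=1) F(c=2) R(c=3) Y(c=4) E(c=4)]
  16. access Q: MISS, evict Z(c=1). Cache: [Q(c=1) F(c=2) R(c=3) Y(c=4) E(c=4)]
  17. access E: HIT, count now 5. Cache: [Q(c=1) F(c=2) R(c=3) Y(c=4) E(c=5)]
  18. access E: HIT, count now 6. Cache: [Q(c=1) F(c=2) R(c=3) Y(c=4) E(c=6)]
  19. access E: HIT, count now 7. Cache: [Q(c=1) F(c=2) R(c=3) Y(c=4) E(c=7)]
  20. access E: HIT, count now 8. Cache: [Q(c=1) F(c=2) R(c=3) Y(c=4) E(c=8)]
  21. access Q: HIT, count now 2. Cache: [F(c=2) Q(c=2) R(c=3) Y(c=4) E(c=8)]
  22. access E: HIT, count now 9. Cache: [F(c=2) Q(c=2) R(c=3) Y(c=4) E(c=9)]
  23. access Q: HIT, count now 3. Cache: [F(c=2) R(c=3) Q(c=3) Y(c=4) E(c=9)]
  24. access Y: HIT, count now 5. Cache: [F(c=2) R(c=3) Q(c=3) Y(c=5) E(c=9)]
  25. access E: HIT, count now 10. Cache: [F(c=2) R(c=3) Q(c=3) Y(c=5) E(c=10)]
  26. access Y: HIT, count now 6. Cache: [F(c=2) R(c=3) Q(c=3) Y(c=6) E(c=10)]
  27. access X: MISS, evict F(c=2). Cache: [X(c=1) R(c=3) Q(c=3) Y(c=6) E(c=10)]
  28. access Y: HIT, count now 7. Cache: [X(c=1) R(c=3) Q(c=3) Y(c=7) E(c=10)]
  29. access Q: HIT, count now 4. Cache: [X(c=1) R(c=3) Q(c=4) Y(c=7) E(c=10)]
  30. access Q: HIT, count now 5. Cache: [X(c=1) R(c=3) Q(c=5) Y(c=7) E(c=10)]
  31. access Y: HIT, count now 8. Cache: [X(c=1) R(c=3) Q(c=5) Y(c=8) E(c=10)]
Total: 23 hits, 8 misses, 3 evictions

Answer: E Q R X Y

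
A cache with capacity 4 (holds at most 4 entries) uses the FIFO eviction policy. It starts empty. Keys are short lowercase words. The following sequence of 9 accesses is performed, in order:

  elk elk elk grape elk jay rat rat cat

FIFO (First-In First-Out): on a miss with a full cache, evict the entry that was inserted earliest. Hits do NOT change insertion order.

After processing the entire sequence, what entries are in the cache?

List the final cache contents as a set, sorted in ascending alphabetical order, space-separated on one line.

Answer: cat grape jay rat

Derivation:
FIFO simulation (capacity=4):
  1. access elk: MISS. Cache (old->new): [elk]
  2. access elk: HIT. Cache (old->new): [elk]
  3. access elk: HIT. Cache (old->new): [elk]
  4. access grape: MISS. Cache (old->new): [elk grape]
  5. access elk: HIT. Cache (old->new): [elk grape]
  6. access jay: MISS. Cache (old->new): [elk grape jay]
  7. access rat: MISS. Cache (old->new): [elk grape jay rat]
  8. access rat: HIT. Cache (old->new): [elk grape jay rat]
  9. access cat: MISS, evict elk. Cache (old->new): [grape jay rat cat]
Total: 4 hits, 5 misses, 1 evictions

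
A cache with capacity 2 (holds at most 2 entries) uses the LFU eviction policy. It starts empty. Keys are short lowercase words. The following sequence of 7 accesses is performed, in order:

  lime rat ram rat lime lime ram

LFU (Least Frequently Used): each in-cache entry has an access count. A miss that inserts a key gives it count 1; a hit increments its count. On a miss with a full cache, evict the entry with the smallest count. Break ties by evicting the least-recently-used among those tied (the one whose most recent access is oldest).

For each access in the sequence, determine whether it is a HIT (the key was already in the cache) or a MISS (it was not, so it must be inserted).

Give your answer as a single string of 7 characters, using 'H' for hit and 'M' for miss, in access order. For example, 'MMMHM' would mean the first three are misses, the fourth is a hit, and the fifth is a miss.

LFU simulation (capacity=2):
  1. access lime: MISS. Cache: [lime(c=1)]
  2. access rat: MISS. Cache: [lime(c=1) rat(c=1)]
  3. access ram: MISS, evict lime(c=1). Cache: [rat(c=1) ram(c=1)]
  4. access rat: HIT, count now 2. Cache: [ram(c=1) rat(c=2)]
  5. access lime: MISS, evict ram(c=1). Cache: [lime(c=1) rat(c=2)]
  6. access lime: HIT, count now 2. Cache: [rat(c=2) lime(c=2)]
  7. access ram: MISS, evict rat(c=2). Cache: [ram(c=1) lime(c=2)]
Total: 2 hits, 5 misses, 3 evictions

Answer: MMMHMHM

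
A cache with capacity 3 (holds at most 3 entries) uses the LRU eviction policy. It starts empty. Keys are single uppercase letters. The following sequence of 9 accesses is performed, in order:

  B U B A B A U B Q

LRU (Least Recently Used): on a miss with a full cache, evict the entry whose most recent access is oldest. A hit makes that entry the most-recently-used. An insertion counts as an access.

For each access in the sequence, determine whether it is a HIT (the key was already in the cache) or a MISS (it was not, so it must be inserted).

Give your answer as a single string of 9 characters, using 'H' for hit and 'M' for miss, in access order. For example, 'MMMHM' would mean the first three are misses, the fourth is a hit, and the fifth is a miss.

LRU simulation (capacity=3):
  1. access B: MISS. Cache (LRU->MRU): [B]
  2. access U: MISS. Cache (LRU->MRU): [B U]
  3. access B: HIT. Cache (LRU->MRU): [U B]
  4. access A: MISS. Cache (LRU->MRU): [U B A]
  5. access B: HIT. Cache (LRU->MRU): [U A B]
  6. access A: HIT. Cache (LRU->MRU): [U B A]
  7. access U: HIT. Cache (LRU->MRU): [B A U]
  8. access B: HIT. Cache (LRU->MRU): [A U B]
  9. access Q: MISS, evict A. Cache (LRU->MRU): [U B Q]
Total: 5 hits, 4 misses, 1 evictions

Answer: MMHMHHHHM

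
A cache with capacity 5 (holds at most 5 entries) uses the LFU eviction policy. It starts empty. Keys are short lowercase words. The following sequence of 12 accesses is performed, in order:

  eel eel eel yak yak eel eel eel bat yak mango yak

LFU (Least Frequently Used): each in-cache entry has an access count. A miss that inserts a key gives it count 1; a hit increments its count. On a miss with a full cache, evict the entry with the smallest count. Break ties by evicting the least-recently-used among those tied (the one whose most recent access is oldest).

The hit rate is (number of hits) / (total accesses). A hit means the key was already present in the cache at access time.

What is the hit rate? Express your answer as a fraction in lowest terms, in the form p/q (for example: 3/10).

LFU simulation (capacity=5):
  1. access eel: MISS. Cache: [eel(c=1)]
  2. access eel: HIT, count now 2. Cache: [eel(c=2)]
  3. access eel: HIT, count now 3. Cache: [eel(c=3)]
  4. access yak: MISS. Cache: [yak(c=1) eel(c=3)]
  5. access yak: HIT, count now 2. Cache: [yak(c=2) eel(c=3)]
  6. access eel: HIT, count now 4. Cache: [yak(c=2) eel(c=4)]
  7. access eel: HIT, count now 5. Cache: [yak(c=2) eel(c=5)]
  8. access eel: HIT, count now 6. Cache: [yak(c=2) eel(c=6)]
  9. access bat: MISS. Cache: [bat(c=1) yak(c=2) eel(c=6)]
  10. access yak: HIT, count now 3. Cache: [bat(c=1) yak(c=3) eel(c=6)]
  11. access mango: MISS. Cache: [bat(c=1) mango(c=1) yak(c=3) eel(c=6)]
  12. access yak: HIT, count now 4. Cache: [bat(c=1) mango(c=1) yak(c=4) eel(c=6)]
Total: 8 hits, 4 misses, 0 evictions

Hit rate = 8/12 = 2/3

Answer: 2/3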